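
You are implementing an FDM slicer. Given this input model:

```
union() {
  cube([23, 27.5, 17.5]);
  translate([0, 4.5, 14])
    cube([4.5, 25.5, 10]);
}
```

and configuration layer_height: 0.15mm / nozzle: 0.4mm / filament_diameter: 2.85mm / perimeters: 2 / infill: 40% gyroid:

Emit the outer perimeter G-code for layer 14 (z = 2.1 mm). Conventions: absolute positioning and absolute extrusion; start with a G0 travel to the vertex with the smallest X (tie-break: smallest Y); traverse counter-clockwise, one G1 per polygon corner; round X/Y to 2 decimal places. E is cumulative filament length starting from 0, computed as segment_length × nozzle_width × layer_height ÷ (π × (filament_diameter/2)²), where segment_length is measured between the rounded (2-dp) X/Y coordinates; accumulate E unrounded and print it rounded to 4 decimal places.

G0 X0.00 Y0.00 Z2.10
G1 X23.00 Y0.00 E0.2163
G1 X23.00 Y27.50 E0.4750
G1 X0.00 Y27.50 E0.6913
G1 X0.00 Y0.00 E0.9499

At z = 2.1 mm: the cube (footprint 23×27.5) is included at this height; the cube at (0, 4.5) is absent (z outside [14, 24]); Merging all regions: only the 23×27.5 cube is present, so the union is just that shape — 1 connected region. The outline is a single polygon with 4 vertices. Extrusion per mm of travel: 0.4 × 0.15 / (π × 1.425²) = 0.009405. Accumulating E over each segment gives final E = 0.9499.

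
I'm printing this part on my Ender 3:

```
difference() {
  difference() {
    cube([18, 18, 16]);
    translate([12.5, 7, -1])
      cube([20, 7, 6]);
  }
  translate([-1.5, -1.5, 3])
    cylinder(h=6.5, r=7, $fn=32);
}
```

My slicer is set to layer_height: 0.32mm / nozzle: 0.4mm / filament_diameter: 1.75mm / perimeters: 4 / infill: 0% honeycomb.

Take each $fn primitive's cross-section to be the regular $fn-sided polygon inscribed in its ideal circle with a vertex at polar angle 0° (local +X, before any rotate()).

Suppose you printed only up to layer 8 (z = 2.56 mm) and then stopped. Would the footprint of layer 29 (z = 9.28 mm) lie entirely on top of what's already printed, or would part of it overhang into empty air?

part overhangs

Compare the two slices. At z = 2.56: the cube is present — its section is the full 18×18 rectangle (area 324.00 mm²); the 20×7 cube at (12.5, 7) contributes its full rectangle (area 140.00 mm²); After the difference (first − rest): starting from the 18×18 cube (324.00 mm²), the 20×7 cube at (12.5, 7) partially overlaps it — only the 38.50 mm² overlap (of its 140.00 mm²) is removed, clipping the outline — area = 285.50 mm²; the cylinder at (-1.5, -1.5) is absent (z outside [3, 9.5]); Subtracting the remaining from the first: none of the subtracted shapes is present at this height, so the result so far is unchanged — area = 285.50 mm². At z = 9.28: the cube (footprint 18×18) is included at this height (area 324.00 mm²); the cube at (12.5, 7) does not reach this height (z outside [-1, 5]); Subtracting the remaining from the first: none of the subtracted shapes is present at this height, so the 18×18 cube is unchanged — area = 324.00 mm²; the cylinder at (-1.5, -1.5): section is a regular 32-gon, circumradius r=7 (area = (32/2)·7.000²·sin(360°/32) = 152.95 mm²); Subtracting the remaining from the first: starting from the result so far (324.00 mm²), the r=7 cylinder at (-1.5, -1.5) partially overlaps it — only the 19.71 mm² overlap (of its 152.95 mm²) is removed, clipping the outline — area = 304.29 mm². Checking containment: at z = 9.28 the cross-section extends beyond the z = 2.56 cross-section by about 38.50 mm².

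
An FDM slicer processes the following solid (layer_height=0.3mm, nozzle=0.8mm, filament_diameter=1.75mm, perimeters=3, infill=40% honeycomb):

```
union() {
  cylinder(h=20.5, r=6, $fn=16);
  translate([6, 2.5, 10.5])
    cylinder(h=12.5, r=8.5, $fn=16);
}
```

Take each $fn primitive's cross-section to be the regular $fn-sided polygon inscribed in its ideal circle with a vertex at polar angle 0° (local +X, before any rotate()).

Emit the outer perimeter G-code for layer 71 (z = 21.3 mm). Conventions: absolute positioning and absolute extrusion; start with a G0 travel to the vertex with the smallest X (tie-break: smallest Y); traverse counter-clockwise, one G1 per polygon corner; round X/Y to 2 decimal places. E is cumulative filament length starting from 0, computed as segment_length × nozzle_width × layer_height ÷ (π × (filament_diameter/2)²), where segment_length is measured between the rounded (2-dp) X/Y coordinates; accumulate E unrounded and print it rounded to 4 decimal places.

G0 X-2.50 Y2.50 Z21.30
G1 X-1.85 Y-0.75 E0.3307
G1 X-0.01 Y-3.51 E0.6617
G1 X2.75 Y-5.35 E0.9927
G1 X6.00 Y-6.00 E1.3234
G1 X9.25 Y-5.35 E1.6541
G1 X12.01 Y-3.51 E1.9851
G1 X13.85 Y-0.75 E2.3161
G1 X14.50 Y2.50 E2.6468
G1 X13.85 Y5.75 E2.9775
G1 X12.01 Y8.51 E3.3085
G1 X9.25 Y10.35 E3.6394
G1 X6.00 Y11.00 E3.9701
G1 X2.75 Y10.35 E4.3009
G1 X-0.01 Y8.51 E4.6318
G1 X-1.85 Y5.75 E4.9628
G1 X-2.50 Y2.50 E5.2935

At z = 21.3 mm: the cylinder does not reach this height (z outside [0, 20.5]); the r=8.5 cylinder at (6, 2.5) gives a regular 16-gon of circumradius 8.5 (constant along its height); Combining (union): only the r=8.5 cylinder at (6, 2.5) is present, so the union is just that shape — 1 connected region. The outline is a single polygon with 16 vertices. Extrusion per mm of travel: 0.8 × 0.3 / (π × 0.875²) = 0.099780. Accumulating E over each segment gives final E = 5.2935.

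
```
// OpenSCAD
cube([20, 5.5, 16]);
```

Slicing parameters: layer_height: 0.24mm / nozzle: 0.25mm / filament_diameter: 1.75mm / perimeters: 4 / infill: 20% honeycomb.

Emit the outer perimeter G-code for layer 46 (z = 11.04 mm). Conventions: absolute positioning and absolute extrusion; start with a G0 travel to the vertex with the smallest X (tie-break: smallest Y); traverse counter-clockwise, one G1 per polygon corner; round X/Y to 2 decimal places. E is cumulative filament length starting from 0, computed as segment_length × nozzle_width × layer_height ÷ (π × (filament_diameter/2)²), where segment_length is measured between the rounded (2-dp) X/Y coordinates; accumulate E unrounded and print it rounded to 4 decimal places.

At z = 11.04 mm: the cube (footprint 20×5.5) is included at this height. The outline is a single polygon with 4 vertices. Extrusion per mm of travel: 0.25 × 0.24 / (π × 0.875²) = 0.024945. Accumulating E over each segment gives final E = 1.2722.

G0 X0.00 Y0.00 Z11.04
G1 X20.00 Y0.00 E0.4989
G1 X20.00 Y5.50 E0.6361
G1 X0.00 Y5.50 E1.1350
G1 X0.00 Y0.00 E1.2722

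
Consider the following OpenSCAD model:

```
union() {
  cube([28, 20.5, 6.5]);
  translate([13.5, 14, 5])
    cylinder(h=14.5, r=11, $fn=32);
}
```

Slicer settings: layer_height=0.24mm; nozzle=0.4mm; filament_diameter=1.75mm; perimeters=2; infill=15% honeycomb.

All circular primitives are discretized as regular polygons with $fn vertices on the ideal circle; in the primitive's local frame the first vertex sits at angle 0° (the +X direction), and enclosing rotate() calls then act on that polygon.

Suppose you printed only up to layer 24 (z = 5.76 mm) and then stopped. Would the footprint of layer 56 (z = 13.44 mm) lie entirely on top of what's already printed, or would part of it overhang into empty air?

Compare the two slices. At z = 5.76: the cube is present — its section is the full 28×20.5 rectangle (area 574.00 mm²); the r=11 cylinder at (13.5, 14) contributes a regular 32-gon of circumradius 11 (area = (32/2)·11.000²·sin(360°/32) = 377.69 mm²); Taking the union: the regions partially overlap — summed areas 951.69 mm² minus the doubly-counted overlap 322.55 mm² gives 629.15 mm² — area = 629.15 mm². At z = 13.44: the cube does not reach this height (z outside [0, 6.5]); the cylinder at (13.5, 14): section is a regular 32-gon, circumradius r=11 (area = (32/2)·11.000²·sin(360°/32) = 377.69 mm²); Combining (union): only the r=11 cylinder at (13.5, 14) is present, so the union is just that shape — area = 377.69 mm². Checking containment: the cross-section at z = 13.44 is a subset of the cross-section at z = 5.76.

entirely on top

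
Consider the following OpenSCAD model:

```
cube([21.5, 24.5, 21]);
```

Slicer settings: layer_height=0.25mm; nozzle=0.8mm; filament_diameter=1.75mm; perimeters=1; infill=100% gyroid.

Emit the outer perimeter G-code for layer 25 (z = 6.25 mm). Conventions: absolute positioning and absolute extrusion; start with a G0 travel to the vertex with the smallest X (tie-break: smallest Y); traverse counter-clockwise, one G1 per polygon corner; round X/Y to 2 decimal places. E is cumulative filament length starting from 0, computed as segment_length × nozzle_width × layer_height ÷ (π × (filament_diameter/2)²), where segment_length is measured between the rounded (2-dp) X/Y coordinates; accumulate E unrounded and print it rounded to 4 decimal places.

G0 X0.00 Y0.00 Z6.25
G1 X21.50 Y0.00 E1.7877
G1 X21.50 Y24.50 E3.8249
G1 X0.00 Y24.50 E5.6126
G1 X0.00 Y0.00 E7.6498

At z = 6.25 mm: the 21.5×24.5 cube contributes its full rectangle. The outline is a single polygon with 4 vertices. Extrusion per mm of travel: 0.8 × 0.25 / (π × 0.875²) = 0.083150. Accumulating E over each segment gives final E = 7.6498.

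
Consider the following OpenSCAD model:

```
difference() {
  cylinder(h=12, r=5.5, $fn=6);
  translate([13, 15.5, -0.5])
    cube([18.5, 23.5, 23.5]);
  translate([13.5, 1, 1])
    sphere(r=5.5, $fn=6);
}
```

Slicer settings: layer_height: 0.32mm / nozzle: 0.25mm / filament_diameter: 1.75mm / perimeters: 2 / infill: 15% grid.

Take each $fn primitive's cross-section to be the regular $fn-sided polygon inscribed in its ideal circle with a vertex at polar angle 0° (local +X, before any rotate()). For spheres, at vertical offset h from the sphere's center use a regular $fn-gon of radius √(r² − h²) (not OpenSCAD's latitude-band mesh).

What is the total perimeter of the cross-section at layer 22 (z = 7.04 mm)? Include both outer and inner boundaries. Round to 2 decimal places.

At z = 7.04 mm: the cylinder: section is a regular 6-gon, circumradius r=5.5 (perimeter = 2·6·5.500·sin(180°/6) = 33.00 mm); the cube at (13, 15.5) is present — its section is the full 18.5×23.5 rectangle (perimeter 84.00 mm); the sphere at (13.5, 1) does not reach this height (|z−center|=6.040 > r=5.5); Subtracting the remaining from the first: starting from the r=5.5 cylinder, the 18.5×23.5 cube at (13, 15.5) misses the remaining region (no effect) — boundary = 33.00 mm. Overall, the cross-section is a single solid region. Total boundary length (outer) = 33.00 mm.

33.00 mm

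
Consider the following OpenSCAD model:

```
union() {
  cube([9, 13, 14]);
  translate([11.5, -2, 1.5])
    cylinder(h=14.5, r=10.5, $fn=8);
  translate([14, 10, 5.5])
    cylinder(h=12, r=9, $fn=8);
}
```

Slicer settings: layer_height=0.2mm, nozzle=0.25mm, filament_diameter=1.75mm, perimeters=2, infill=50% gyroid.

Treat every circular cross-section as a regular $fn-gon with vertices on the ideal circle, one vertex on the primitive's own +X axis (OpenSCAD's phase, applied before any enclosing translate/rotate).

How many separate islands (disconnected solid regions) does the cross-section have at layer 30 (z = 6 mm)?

At z = 6 mm: the cube (footprint 9×13) is included at this height; the r=10.5 cylinder at (11.5, -2) contributes a regular 8-gon of circumradius 10.5; the r=9 cylinder at (14, 10) contributes a regular 8-gon of circumradius 9; Taking the union: the regions partially overlap (shared area 117.95 mm²), so overlapping operands fuse into one piece — 1 connected region. Overall, the cross-section is a single solid region. Island count = 1.

1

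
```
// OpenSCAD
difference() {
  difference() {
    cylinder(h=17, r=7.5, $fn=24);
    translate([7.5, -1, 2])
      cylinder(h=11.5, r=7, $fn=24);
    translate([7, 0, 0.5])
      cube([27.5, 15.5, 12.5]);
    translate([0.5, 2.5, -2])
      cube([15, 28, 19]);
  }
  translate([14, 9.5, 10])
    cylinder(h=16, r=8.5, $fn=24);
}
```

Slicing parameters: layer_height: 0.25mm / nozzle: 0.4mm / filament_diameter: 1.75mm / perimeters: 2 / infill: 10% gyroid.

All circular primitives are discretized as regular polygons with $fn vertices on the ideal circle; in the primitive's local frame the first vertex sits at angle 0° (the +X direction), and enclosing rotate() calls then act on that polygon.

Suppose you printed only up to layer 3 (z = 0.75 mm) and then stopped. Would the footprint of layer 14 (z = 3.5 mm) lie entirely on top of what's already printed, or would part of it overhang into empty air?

entirely on top

Compare the two slices. At z = 0.75: the r=7.5 cylinder gives a regular 24-gon of circumradius 7.5 (constant along its height) (area = (24/2)·7.500²·sin(360°/24) = 174.70 mm²); the cylinder at (7.5, -1) is absent (z outside [2, 13.5]); the cube at (7, 0) is present — its section is the full 27.5×15.5 rectangle (area 426.25 mm²); the 15×28 cube at (0.5, 2.5) contributes its full rectangle (area 420.00 mm²); Subtracting the remaining from the first: starting from the r=7.5 cylinder (174.70 mm²), the 27.5×15.5 cube at (7, 0) partially overlaps it — only the 0.79 mm² overlap (of its 426.25 mm²) is removed, clipping the outline; the 15×28 cube at (0.5, 2.5) partially overlaps it — only the 22.90 mm² overlap (of its 420.00 mm²) is removed, clipping the outline — area = 151.01 mm²; the cylinder at (14, 9.5) is absent (z outside [10, 26]); Taking the first minus the rest: none of the subtracted shapes is present at this height, so the result so far is unchanged — area = 151.01 mm². At z = 3.5: the cylinder: section is a regular 24-gon, circumradius r=7.5 (area = (24/2)·7.500²·sin(360°/24) = 174.70 mm²); the cylinder at (7.5, -1): section is a regular 24-gon, circumradius r=7 (area = (24/2)·7.000²·sin(360°/24) = 152.19 mm²); the cube at (7, 0) is present — its section is the full 27.5×15.5 rectangle (area 426.25 mm²); the cube at (0.5, 2.5) (footprint 15×28) is included at this height (area 420.00 mm²); Subtracting the remaining from the first: starting from the r=7.5 cylinder (174.70 mm²), the r=7 cylinder at (7.5, -1) partially overlaps it — only the 59.34 mm² overlap (of its 152.19 mm²) is removed, clipping the outline; the 27.5×15.5 cube at (7, 0) misses the remaining region (no effect); the 15×28 cube at (0.5, 2.5) partially overlaps it — only the 12.79 mm² overlap (of its 420.00 mm²) is removed, clipping the outline — area = 102.58 mm²; the cylinder at (14, 9.5) is not intersected at this z (z outside [10, 26]); After the difference (first − rest): none of the subtracted shapes is present at this height, so the result so far is unchanged — area = 102.58 mm². Checking containment: the cross-section at z = 3.5 is a subset of the cross-section at z = 0.75.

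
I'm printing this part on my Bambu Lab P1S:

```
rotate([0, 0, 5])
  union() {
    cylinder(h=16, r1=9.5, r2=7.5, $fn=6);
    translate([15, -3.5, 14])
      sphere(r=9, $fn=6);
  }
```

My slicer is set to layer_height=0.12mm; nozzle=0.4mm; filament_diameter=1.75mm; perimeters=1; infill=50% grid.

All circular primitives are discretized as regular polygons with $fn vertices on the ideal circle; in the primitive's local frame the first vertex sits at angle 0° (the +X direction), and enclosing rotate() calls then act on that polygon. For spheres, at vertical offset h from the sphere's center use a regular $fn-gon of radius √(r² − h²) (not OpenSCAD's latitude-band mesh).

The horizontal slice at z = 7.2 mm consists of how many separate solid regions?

At z = 7.2 mm: the cone contributes a regular 6-gon of circumradius 8.600 (interpolated between r1=9.5 and r2=7.5 at t=0.450); the r=9 sphere at (15, -3.5) slices to a regular 6-gon of circumradius 5.896 (√(r²−h²) with h=6.8 from center); Merging all regions: the 2 present regions are separate (no shared area or edge), so areas and boundary lengths simply add and each stays a separate island — 2 connected regions; (whole slice rotated 5° about Z — lengths, areas and connectivity unchanged). The result has 2 disconnected regions.

2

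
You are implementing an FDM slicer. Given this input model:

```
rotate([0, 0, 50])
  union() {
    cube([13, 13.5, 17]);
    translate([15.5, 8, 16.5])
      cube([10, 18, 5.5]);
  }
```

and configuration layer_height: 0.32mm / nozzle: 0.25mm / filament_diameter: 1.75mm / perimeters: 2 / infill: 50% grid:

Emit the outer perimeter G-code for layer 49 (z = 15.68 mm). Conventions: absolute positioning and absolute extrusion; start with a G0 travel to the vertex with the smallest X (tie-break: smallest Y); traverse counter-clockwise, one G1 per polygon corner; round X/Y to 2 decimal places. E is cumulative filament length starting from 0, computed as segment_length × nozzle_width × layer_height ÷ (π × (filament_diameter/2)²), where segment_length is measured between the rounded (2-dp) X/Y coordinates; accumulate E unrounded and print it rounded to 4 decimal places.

G0 X-10.34 Y8.68 Z15.68
G1 X0.00 Y0.00 E0.4490
G1 X8.36 Y9.96 E0.8815
G1 X-1.99 Y18.64 E1.3308
G1 X-10.34 Y8.68 E1.7631

At z = 15.68 mm: the 13×13.5 cube contributes its full rectangle; the cube at (15.5, 8) is absent (z outside [16.5, 22]); Taking the union: only the 13×13.5 cube is present, so the union is just that shape — 1 connected region; (rotated 50° about Z; rotation is an isometry so areas/perimeters/island counts are preserved). The outline is a single polygon with 4 vertices. Extrusion per mm of travel: 0.25 × 0.32 / (π × 0.875²) = 0.033260. Accumulating E over each segment gives final E = 1.7631.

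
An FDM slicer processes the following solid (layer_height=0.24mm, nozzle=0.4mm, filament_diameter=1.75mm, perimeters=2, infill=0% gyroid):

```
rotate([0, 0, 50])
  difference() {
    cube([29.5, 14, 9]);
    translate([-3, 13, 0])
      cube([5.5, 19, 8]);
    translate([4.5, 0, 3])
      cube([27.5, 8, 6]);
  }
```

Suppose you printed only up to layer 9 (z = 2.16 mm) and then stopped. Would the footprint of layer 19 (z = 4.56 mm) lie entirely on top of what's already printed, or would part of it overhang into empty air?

entirely on top

Compare the two slices. At z = 2.16: the cube is present — its section is the full 29.5×14 rectangle (area 413.00 mm²); the cube at (-3, 13) is present — its section is the full 5.5×19 rectangle (area 104.50 mm²); the cube at (4.5, 0) is not intersected at this z (z outside [3, 9]); After the difference (first − rest): starting from the 29.5×14 cube (413.00 mm²), the 5.5×19 cube at (-3, 13) partially overlaps it — only the 2.50 mm² overlap (of its 104.50 mm²) is removed, clipping the outline — area = 410.50 mm²; (rotated 50° about Z; rotation is an isometry so areas/perimeters/island counts are preserved). At z = 4.56: the cube is present — its section is the full 29.5×14 rectangle (area 413.00 mm²); the cube at (-3, 13) (footprint 5.5×19) is included at this height (area 104.50 mm²); the cube at (4.5, 0) (footprint 27.5×8) is included at this height (area 220.00 mm²); After the difference (first − rest): starting from the 29.5×14 cube (413.00 mm²), the 5.5×19 cube at (-3, 13) partially overlaps it — only the 2.50 mm² overlap (of its 104.50 mm²) is removed, clipping the outline; the 27.5×8 cube at (4.5, 0) partially overlaps it — only the 200.00 mm² overlap (of its 220.00 mm²) is removed, clipping the outline — area = 210.50 mm²; (whole slice rotated 50° about Z — lengths, areas and connectivity unchanged). Checking containment: the cross-section at z = 4.56 is a subset of the cross-section at z = 2.16.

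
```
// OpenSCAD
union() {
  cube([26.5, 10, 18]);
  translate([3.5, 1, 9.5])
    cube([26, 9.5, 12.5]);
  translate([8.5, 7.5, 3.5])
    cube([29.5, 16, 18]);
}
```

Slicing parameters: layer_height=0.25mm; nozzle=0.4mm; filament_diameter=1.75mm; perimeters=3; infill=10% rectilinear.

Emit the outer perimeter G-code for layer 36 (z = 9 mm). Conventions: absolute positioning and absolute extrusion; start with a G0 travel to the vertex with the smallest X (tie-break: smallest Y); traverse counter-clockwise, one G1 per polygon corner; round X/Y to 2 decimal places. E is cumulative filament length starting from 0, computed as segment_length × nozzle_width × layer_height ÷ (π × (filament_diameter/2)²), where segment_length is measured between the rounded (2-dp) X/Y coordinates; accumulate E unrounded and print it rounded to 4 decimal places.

G0 X0.00 Y0.00 Z9.00
G1 X26.50 Y0.00 E1.1017
G1 X26.50 Y7.50 E1.4136
G1 X38.00 Y7.50 E1.8917
G1 X38.00 Y23.50 E2.5569
G1 X8.50 Y23.50 E3.7833
G1 X8.50 Y10.00 E4.3446
G1 X0.00 Y10.00 E4.6980
G1 X0.00 Y0.00 E5.1137

At z = 9 mm: the cube (footprint 26.5×10) is included at this height; the cube at (3.5, 1) does not reach this height (z outside [9.5, 22]); the 29.5×16 cube at (8.5, 7.5) contributes its full rectangle; Merging all regions: the regions partially overlap (shared area 45.00 mm²), so overlapping operands fuse into one piece — 1 connected region. The outline is a single polygon with 8 vertices. Extrusion per mm of travel: 0.4 × 0.25 / (π × 0.875²) = 0.041575. Accumulating E over each segment gives final E = 5.1137.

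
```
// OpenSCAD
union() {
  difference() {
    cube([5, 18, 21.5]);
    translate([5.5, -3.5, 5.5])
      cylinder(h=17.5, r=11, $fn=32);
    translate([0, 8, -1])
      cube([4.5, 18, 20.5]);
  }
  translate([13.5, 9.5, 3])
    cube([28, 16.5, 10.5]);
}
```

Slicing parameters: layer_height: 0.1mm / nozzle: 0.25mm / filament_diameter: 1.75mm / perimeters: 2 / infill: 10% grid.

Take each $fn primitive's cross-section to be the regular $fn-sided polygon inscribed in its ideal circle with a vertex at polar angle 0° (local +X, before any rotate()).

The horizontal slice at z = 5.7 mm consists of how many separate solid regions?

2

At z = 5.7 mm: the cube (footprint 5×18) is included at this height; the r=11 cylinder at (5.5, -3.5) gives a regular 32-gon of circumradius 11 (constant along its height); the cube at (0, 8) (footprint 4.5×18) is included at this height; Subtracting the remaining from the first: starting from the 5×18 cube, the r=11 cylinder at (5.5, -3.5) partially overlaps it — only the 34.68 mm² overlap (of its 377.69 mm²) is removed, clipping the outline; the 4.5×18 cube at (0, 8) partially overlaps it — only the 45.00 mm² overlap (of its 81.00 mm²) is removed, clipping the outline — 1 connected region; the cube at (13.5, 9.5) is present — its section is the full 28×16.5 rectangle; Merging all regions: the 2 present regions are separate (no shared area or edge), so areas and boundary lengths simply add and each stays a separate island — 2 connected regions. The result has 2 disconnected regions.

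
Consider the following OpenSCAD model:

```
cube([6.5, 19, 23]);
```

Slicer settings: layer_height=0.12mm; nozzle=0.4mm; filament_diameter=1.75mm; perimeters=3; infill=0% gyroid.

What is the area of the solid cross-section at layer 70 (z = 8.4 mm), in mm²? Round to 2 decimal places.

123.50 mm²

At z = 8.4 mm: the 6.5×19 cube contributes its full rectangle (area 123.50 mm²). Overall, the cross-section is a single solid region. Net area = 123.50 mm².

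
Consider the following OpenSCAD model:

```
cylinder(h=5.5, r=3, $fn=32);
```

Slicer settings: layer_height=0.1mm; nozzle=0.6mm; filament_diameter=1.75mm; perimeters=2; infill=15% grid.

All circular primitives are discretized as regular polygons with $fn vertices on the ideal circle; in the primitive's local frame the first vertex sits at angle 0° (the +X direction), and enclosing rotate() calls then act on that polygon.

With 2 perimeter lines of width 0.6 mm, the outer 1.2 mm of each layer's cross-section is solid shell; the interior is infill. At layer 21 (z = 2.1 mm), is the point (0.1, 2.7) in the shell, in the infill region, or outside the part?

shell

At z = 2.1 mm: the r=3 cylinder contributes a regular 32-gon of circumradius 3. Overall, the cross-section is a single solid region. The nearest boundary edge runs (0.59, 2.94)→(0.00, 3.00); distance from the point to it = 0.29 mm. The point is inside the cross-section, 0.29 mm from the nearest boundary — within the 1.2 mm shell band (2 × 0.6).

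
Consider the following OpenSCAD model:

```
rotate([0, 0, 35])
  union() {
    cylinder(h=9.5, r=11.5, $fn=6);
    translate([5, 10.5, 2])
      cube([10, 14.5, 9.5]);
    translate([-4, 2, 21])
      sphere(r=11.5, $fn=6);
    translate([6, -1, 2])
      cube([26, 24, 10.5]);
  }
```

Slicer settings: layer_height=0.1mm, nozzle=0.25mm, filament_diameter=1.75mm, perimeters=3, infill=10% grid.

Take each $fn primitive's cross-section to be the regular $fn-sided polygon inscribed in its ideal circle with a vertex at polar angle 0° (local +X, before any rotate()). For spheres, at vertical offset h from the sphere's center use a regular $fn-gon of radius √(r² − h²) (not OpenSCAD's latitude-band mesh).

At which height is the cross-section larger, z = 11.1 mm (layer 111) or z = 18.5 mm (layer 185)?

Layer 111 (z = 11.1): the cylinder is absent (z outside [0, 9.5]); the cube at (5, 10.5) (footprint 10×14.5) is included at this height (area 145.00 mm²); the sphere at (-4, 2): section is a regular 6-gon, circumradius = √(r²−h²) = √(11.5²−9.9²) = 5.851 (area = (6/2)·5.851²·sin(360°/6) = 88.96 mm²); the cube at (6, -1) (footprint 26×24) is included at this height (area 624.00 mm²); Combining (union): the regions partially overlap — summed areas 857.96 mm² minus the doubly-counted overlap 112.50 mm² gives 745.46 mm² — area = 745.46 mm²; (rotated 35° about Z; rotation is an isometry so areas/perimeters/island counts are preserved). So its area = 745.46 mm². Layer 185 (z = 18.5): the cylinder is not intersected at this z (z outside [0, 9.5]); the cube at (5, 10.5) does not reach this height (z outside [2, 11.5]); the r=11.5 sphere at (-4, 2) slices to a regular 6-gon of circumradius 11.225 (√(r²−h²) with h=2.5 from center) (area = (6/2)·11.225²·sin(360°/6) = 327.36 mm²); the cube at (6, -1) is absent (z outside [2, 12.5]); Combining (union): only the r=11.5 sphere at (-4, 2) is present, so the union is just that shape — area = 327.36 mm²; (rotated 35° about Z; rotation is an isometry so areas/perimeters/island counts are preserved). So its area = 327.36 mm². Layer 111 is larger (745.46 vs 327.36 mm²).

layer 111 (z = 11.1 mm)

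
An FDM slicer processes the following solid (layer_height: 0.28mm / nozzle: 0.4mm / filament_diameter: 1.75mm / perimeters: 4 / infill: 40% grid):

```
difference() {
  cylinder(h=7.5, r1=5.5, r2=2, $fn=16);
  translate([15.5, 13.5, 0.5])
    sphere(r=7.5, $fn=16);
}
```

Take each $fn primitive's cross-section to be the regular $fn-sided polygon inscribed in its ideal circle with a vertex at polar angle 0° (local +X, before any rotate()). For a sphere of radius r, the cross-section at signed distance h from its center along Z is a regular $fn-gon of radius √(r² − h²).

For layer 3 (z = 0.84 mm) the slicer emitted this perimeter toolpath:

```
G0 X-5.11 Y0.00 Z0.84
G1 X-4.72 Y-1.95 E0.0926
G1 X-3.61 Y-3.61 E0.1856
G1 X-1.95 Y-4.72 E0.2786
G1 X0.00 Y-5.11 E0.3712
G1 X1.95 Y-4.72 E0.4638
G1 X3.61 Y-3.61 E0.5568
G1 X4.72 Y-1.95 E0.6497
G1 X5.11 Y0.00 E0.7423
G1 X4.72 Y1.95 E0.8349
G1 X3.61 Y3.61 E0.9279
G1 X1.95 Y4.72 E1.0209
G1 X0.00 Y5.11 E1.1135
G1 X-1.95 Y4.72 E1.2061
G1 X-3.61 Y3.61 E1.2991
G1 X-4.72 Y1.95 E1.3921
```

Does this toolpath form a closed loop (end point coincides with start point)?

no

Start point (G0): (-5.11, 0.00). End point (last G1): the path does not return to the start — open.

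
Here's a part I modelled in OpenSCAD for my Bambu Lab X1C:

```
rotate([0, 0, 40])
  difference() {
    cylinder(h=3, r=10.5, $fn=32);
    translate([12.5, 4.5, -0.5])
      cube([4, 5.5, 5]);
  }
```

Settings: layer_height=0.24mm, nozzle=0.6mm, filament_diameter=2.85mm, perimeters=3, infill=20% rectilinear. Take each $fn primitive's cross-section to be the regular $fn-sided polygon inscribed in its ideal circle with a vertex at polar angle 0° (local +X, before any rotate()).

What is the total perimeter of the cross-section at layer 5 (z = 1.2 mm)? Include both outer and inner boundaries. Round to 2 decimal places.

65.87 mm

At z = 1.2 mm: the r=10.5 cylinder contributes a regular 32-gon of circumradius 10.5 (perimeter = 2·32·10.500·sin(180°/32) = 65.87 mm); the cube at (12.5, 4.5) is present — its section is the full 4×5.5 rectangle (perimeter 19.00 mm); After the difference (first − rest): starting from the r=10.5 cylinder, the 4×5.5 cube at (12.5, 4.5) misses the remaining region (no effect) — boundary = 65.87 mm; (whole slice rotated 40° about Z — lengths, areas and connectivity unchanged). Overall, the cross-section is a single solid region. Total boundary length (outer) = 65.87 mm.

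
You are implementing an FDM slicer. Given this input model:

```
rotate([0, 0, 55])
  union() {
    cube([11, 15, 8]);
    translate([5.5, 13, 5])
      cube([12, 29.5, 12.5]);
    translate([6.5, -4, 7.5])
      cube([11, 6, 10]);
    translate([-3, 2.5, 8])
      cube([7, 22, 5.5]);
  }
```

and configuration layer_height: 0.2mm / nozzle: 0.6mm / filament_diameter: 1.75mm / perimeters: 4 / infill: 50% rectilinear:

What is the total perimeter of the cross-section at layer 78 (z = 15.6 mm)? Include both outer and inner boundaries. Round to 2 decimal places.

At z = 15.6 mm: the cube is absent (z outside [0, 8]); the cube at (5.5, 13) is present — its section is the full 12×29.5 rectangle (perimeter 83.00 mm); the cube at (6.5, -4) is present — its section is the full 11×6 rectangle (perimeter 34.00 mm); the cube at (-3, 2.5) is not intersected at this z (z outside [8, 13.5]); Combining (union): the 2 present regions are separate (no shared area or edge), so areas and boundary lengths simply add and each stays a separate island — boundary = 117.00 mm; (rotated 55° about Z; rotation is an isometry so areas/perimeters/island counts are preserved). Overall, the cross-section has 2 separate islands. Total boundary length (outer) = 117.00 mm.

117.00 mm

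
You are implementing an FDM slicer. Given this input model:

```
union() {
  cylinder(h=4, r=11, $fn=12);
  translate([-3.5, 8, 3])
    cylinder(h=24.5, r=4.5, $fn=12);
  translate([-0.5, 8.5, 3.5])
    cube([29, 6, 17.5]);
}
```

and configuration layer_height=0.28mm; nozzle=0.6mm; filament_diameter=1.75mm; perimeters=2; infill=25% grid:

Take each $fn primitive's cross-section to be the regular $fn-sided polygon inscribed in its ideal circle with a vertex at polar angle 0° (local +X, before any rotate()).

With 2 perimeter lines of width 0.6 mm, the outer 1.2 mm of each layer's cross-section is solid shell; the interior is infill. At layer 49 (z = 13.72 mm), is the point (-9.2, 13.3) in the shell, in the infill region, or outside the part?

outside

At z = 13.72 mm: the cylinder is not intersected at this z (z outside [0, 4]); the r=4.5 cylinder at (-3.5, 8) gives a regular 12-gon of circumradius 4.5 (constant along its height); the cube at (-0.5, 8.5) (footprint 29×6) is included at this height; Merging all regions: the regions partially overlap (shared area 2.38 mm²), so overlapping operands fuse into one piece — 1 connected region. Overall, the cross-section is a single solid region. The nearest boundary edge runs (-7.40, 10.25)→(-5.75, 11.90); distance from the point to it = 3.43 mm. The point is not inside any of the regions above, so it lies outside the cross-section (3.43 mm from the nearest boundary).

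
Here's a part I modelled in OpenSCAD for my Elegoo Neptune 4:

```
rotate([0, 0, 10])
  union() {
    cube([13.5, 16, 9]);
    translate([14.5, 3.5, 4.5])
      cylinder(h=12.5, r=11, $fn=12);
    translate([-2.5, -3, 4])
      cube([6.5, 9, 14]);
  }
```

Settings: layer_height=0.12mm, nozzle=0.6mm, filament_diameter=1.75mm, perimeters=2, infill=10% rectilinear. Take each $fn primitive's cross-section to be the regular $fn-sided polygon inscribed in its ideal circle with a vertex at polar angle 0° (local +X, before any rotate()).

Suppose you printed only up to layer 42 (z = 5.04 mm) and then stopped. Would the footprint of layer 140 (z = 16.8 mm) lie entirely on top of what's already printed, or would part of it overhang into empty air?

entirely on top

Compare the two slices. At z = 5.04: the cube (footprint 13.5×16) is included at this height (area 216.00 mm²); the cylinder at (14.5, 3.5): section is a regular 12-gon, circumradius r=11 (area = (12/2)·11.000²·sin(360°/12) = 363.00 mm²); the 6.5×9 cube at (-2.5, -3) contributes its full rectangle (area 58.50 mm²); Merging all regions: the regions partially overlap — summed areas 637.50 mm² minus the doubly-counted overlap 137.24 mm² gives 500.26 mm² — area = 500.26 mm²; (rotated 10° about Z; rotation is an isometry so areas/perimeters/island counts are preserved). At z = 16.8: the cube does not reach this height (z outside [0, 9]); the r=11 cylinder at (14.5, 3.5) contributes a regular 12-gon of circumradius 11 (area = (12/2)·11.000²·sin(360°/12) = 363.00 mm²); the cube at (-2.5, -3) (footprint 6.5×9) is included at this height (area 58.50 mm²); Combining (union): the regions partially overlap — summed areas 421.50 mm² minus the doubly-counted overlap 0.93 mm² gives 420.57 mm² — area = 420.57 mm²; (rotated 10° about Z; rotation is an isometry so areas/perimeters/island counts are preserved). Checking containment: the cross-section at z = 16.8 is a subset of the cross-section at z = 5.04.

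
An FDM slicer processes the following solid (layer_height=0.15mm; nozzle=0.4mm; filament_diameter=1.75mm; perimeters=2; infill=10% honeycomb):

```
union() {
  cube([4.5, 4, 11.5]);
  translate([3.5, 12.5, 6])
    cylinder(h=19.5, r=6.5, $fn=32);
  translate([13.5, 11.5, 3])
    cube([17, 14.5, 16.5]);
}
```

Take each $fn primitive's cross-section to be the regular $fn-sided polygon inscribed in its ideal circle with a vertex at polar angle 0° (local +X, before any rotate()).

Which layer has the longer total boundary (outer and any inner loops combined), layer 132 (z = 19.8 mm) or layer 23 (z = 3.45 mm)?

layer 23 (z = 3.45 mm)

Layer 132 (z = 19.8): the cube does not reach this height (z outside [0, 11.5]); the cylinder at (3.5, 12.5): section is a regular 32-gon, circumradius r=6.5 (perimeter = 2·32·6.500·sin(180°/32) = 40.78 mm); the cube at (13.5, 11.5) is absent (z outside [3, 19.5]); Merging all regions: only the r=6.5 cylinder at (3.5, 12.5) is present, so the union is just that shape — boundary = 40.78 mm. So its perimeter = 40.78 mm. Layer 23 (z = 3.45): the 4.5×4 cube contributes its full rectangle (perimeter 17.00 mm); the cylinder at (3.5, 12.5) is not intersected at this z (z outside [6, 25.5]); the 17×14.5 cube at (13.5, 11.5) contributes its full rectangle (perimeter 63.00 mm); Combining (union): the 2 present regions are separate (no shared area or edge), so areas and boundary lengths simply add and each stays a separate island — boundary = 80.00 mm. So its perimeter = 80.00 mm. Layer 23 is larger (80.00 vs 40.78 mm).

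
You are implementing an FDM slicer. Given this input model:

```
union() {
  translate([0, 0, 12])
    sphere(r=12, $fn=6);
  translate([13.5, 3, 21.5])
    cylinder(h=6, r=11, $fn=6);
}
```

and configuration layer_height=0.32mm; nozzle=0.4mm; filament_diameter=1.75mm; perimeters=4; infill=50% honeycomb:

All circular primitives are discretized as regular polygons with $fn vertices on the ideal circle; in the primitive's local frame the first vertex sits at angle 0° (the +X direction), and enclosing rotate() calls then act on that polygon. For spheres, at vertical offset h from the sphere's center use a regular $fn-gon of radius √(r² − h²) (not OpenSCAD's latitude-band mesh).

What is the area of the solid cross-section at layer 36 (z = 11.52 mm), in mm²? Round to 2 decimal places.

373.52 mm²

At z = 11.52 mm: the r=12 sphere slices to a regular 6-gon of circumradius 11.990 (√(r²−h²) with h=0.48 from center) (area = (6/2)·11.990²·sin(360°/6) = 373.52 mm²); the cylinder at (13.5, 3) is absent (z outside [21.5, 27.5]); Merging all regions: only the r=12 sphere is present, so the union is just that shape — area = 373.52 mm². Overall, the cross-section is a single solid region. Net area = 373.52 mm².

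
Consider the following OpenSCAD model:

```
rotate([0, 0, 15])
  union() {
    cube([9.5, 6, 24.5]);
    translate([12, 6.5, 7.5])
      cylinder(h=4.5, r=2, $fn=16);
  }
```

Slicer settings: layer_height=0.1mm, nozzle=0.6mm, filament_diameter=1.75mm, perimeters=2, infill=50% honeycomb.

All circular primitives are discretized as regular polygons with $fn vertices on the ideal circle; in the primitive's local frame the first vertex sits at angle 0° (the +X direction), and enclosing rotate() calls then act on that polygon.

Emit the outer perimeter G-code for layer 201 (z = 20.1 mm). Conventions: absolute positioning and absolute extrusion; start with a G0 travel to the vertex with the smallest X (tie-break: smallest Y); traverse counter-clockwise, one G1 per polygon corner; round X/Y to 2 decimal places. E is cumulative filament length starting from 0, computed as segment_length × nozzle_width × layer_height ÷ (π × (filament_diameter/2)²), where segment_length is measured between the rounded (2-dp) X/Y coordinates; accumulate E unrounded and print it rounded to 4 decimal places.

G0 X-1.55 Y5.80 Z20.10
G1 X0.00 Y0.00 E0.1498
G1 X9.18 Y2.46 E0.3868
G1 X7.62 Y8.25 E0.5364
G1 X-1.55 Y5.80 E0.7732

At z = 20.1 mm: the cube (footprint 9.5×6) is included at this height; the cylinder at (12, 6.5) does not reach this height (z outside [7.5, 12]); Taking the union: only the 9.5×6 cube is present, so the union is just that shape — 1 connected region; (rotated 15° about Z; rotation is an isometry so areas/perimeters/island counts are preserved). The outline is a single polygon with 4 vertices. Extrusion per mm of travel: 0.6 × 0.1 / (π × 0.875²) = 0.024945. Accumulating E over each segment gives final E = 0.7732.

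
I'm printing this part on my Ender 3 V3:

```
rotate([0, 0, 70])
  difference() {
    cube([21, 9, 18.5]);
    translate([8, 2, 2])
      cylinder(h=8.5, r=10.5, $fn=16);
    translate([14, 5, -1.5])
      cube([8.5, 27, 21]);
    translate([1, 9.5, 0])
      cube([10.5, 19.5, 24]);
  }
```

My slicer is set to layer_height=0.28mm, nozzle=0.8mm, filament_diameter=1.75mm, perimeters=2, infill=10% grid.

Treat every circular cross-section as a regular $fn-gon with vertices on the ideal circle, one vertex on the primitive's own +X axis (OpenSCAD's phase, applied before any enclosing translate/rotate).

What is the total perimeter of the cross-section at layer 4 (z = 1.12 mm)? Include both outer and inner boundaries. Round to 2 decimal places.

At z = 1.12 mm: the 21×9 cube contributes its full rectangle (perimeter 60.00 mm); the cylinder at (8, 2) is not intersected at this z (z outside [2, 10.5]); the cube at (14, 5) (footprint 8.5×27) is included at this height (perimeter 71.00 mm); the 10.5×19.5 cube at (1, 9.5) contributes its full rectangle (perimeter 60.00 mm); Subtracting the remaining from the first: starting from the 21×9 cube, the 8.5×27 cube at (14, 5) partially overlaps it — only the 28.00 mm² overlap (of its 229.50 mm²) is removed, clipping the outline; the 10.5×19.5 cube at (1, 9.5) misses the remaining region (no effect) — boundary = 60.00 mm; (whole slice rotated 70° about Z — lengths, areas and connectivity unchanged). Overall, the cross-section is a single solid region. Total boundary length (outer) = 60.00 mm.

60.00 mm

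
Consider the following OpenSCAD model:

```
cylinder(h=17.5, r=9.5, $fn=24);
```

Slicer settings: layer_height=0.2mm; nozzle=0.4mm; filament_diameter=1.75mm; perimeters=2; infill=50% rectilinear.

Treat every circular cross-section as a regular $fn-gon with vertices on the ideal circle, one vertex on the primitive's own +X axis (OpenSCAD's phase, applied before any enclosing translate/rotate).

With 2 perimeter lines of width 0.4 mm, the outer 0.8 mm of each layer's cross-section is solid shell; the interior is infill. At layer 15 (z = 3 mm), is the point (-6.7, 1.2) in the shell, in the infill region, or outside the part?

At z = 3 mm: the r=9.5 cylinder contributes a regular 24-gon of circumradius 9.5. Overall, the cross-section is a single solid region. The nearest boundary edge runs (-9.18, 2.46)→(-9.50, 0.00); distance from the point to it = 2.62 mm. The point is inside the cross-section and 2.62 mm from the nearest boundary — more than the 0.8 mm shell width (2 × 0.4), so it's in the infill interior.

infill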